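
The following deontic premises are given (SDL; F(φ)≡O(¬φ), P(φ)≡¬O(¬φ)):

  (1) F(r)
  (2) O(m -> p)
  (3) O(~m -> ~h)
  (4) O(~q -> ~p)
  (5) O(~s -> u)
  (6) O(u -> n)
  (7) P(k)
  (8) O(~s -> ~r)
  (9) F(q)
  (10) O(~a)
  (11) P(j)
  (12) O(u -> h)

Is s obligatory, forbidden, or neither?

Obligatory

F(q) at premise 9 means O(~q).
Applying K to premise 4 (O(~q -> ~p)) and O(~q) yields O(~p).
The contrapositive of premise 2 (O(m -> p)) is O(~p -> ~m), and O(~p) is already established, so O(~m).
Premise 3 is O(~m -> ~h); since O(~m), deontic closure gives O(~h).
The contrapositive of premise 12 (O(u -> h)) is O(~h -> ~u), and O(~h) is already established, so O(~u).
Premise 5 is O(~s -> u); contrapositively O(~u -> s). Since O(~u) holds, K gives O(s).
Premises 1, 6, 7, 8, 10, 11 do not contribute to this derivation.
Hence s is obligatory.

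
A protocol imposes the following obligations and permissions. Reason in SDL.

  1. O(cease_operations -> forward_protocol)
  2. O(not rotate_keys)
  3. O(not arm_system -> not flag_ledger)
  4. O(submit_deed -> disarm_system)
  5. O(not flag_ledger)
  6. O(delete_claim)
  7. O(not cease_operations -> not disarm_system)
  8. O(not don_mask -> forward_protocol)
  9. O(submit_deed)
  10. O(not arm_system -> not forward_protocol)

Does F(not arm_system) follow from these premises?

Yes

Premise 9 states O(submit_deed) outright.
With premise 4, O(submit_deed -> disarm_system), the K-axiom yields O(disarm_system).
Premise 7, O(not cease_operations -> not disarm_system), contraposes to O(disarm_system -> cease_operations); with O(disarm_system) we get O(cease_operations).
Premise 1 is O(cease_operations -> forward_protocol); since O(cease_operations), deontic closure gives O(forward_protocol).
The contrapositive of premise 10 (O(not arm_system -> not forward_protocol)) is O(forward_protocol -> arm_system), and O(forward_protocol) is already established, so O(arm_system).
Premises 2, 3, 5, 6, 8 do not contribute to this derivation.
So O(arm_system) holds, i.e. F(not arm_system). The claim follows.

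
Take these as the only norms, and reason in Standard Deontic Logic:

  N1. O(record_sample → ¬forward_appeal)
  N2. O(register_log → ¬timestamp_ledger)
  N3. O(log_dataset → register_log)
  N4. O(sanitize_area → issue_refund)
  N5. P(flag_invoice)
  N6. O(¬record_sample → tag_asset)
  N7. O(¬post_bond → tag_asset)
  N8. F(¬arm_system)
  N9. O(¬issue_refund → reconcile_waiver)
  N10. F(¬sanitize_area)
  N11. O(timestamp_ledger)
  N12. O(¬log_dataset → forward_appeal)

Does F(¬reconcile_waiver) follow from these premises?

Premise 9 is O(¬issue_refund → reconcile_waiver), but O(¬issue_refund) is not derivable from the premises, so it does not yield O(reconcile_waiver).
No other premise forces O(reconcile_waiver). An ideal world satisfying every premise can still have ¬reconcile_waiver true, so F(¬reconcile_waiver) is not derivable.

No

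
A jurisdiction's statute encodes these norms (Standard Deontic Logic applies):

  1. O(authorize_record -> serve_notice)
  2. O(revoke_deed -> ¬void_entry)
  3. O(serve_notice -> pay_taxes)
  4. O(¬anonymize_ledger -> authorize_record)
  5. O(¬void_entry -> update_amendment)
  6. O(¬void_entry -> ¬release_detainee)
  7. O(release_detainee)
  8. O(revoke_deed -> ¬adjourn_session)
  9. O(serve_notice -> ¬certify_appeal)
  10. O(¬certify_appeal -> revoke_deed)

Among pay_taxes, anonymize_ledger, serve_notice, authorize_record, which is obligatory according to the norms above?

From premise 7 we have O(release_detainee).
Premise 6 is O(¬void_entry -> ¬release_detainee); contrapositively O(release_detainee -> void_entry). Since O(release_detainee) holds, K gives O(void_entry).
Premise 2 is O(revoke_deed -> ¬void_entry); contrapositively O(void_entry -> ¬revoke_deed). Since O(void_entry) holds, K gives O(¬revoke_deed).
Premise 10, O(¬certify_appeal -> revoke_deed), contraposes to O(¬revoke_deed -> certify_appeal); with O(¬revoke_deed) we get O(certify_appeal).
Premise 9, O(serve_notice -> ¬certify_appeal), contraposes to O(certify_appeal -> ¬serve_notice); with O(certify_appeal) we get O(¬serve_notice).
Premise 1 is O(authorize_record -> serve_notice); contrapositively O(¬serve_notice -> ¬authorize_record). Since O(¬serve_notice) holds, K gives O(¬authorize_record).
Premise 4, O(¬anonymize_ledger -> authorize_record), contraposes to O(¬authorize_record -> anonymize_ledger); with O(¬authorize_record) we get O(anonymize_ledger).
So O(anonymize_ledger) holds — anonymize_ledger is obligatory. None of the other listed options is made obligatory by any chain of premises.

anonymize_ledger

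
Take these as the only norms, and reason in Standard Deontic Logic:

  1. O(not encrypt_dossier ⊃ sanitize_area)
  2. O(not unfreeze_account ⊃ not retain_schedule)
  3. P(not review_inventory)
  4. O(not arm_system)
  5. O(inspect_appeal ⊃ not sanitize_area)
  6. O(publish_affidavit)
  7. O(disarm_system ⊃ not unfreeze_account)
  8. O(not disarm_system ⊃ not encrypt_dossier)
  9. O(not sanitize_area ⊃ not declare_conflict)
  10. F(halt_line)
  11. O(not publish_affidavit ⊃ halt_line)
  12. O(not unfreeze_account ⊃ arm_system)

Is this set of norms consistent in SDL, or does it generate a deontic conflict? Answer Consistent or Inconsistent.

Premise 11 is O(not publish_affidavit ⊃ halt_line), but O(not publish_affidavit) is not derivable from the premises, so it does not yield O(halt_line).
So O(halt_line) is not derivable, and the apparent clash with O(not halt_line) does not arise.
A world satisfying every obligation exists (e.g. arm_system=false, declare_conflict=false, disarm_system=false, encrypt_dossier=false, halt_line=false, inspect_appeal=false, publish_affidavit=true, retain_schedule=false, review_inventory=false, sanitize_area=true, unfreeze_account=true); no atom is both obligatory and forbidden, so the set is consistent.

Consistent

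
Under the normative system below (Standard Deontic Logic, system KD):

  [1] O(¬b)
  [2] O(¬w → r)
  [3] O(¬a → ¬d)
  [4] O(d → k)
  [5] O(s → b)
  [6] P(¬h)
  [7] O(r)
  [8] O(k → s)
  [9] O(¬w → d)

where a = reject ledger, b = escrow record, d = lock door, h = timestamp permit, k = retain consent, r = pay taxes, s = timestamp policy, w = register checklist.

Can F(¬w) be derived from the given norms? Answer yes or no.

From premise 1 we have O(¬b).
The contrapositive of premise 5 (O(s → b)) is O(¬b → ¬s), and O(¬b) is already established, so O(¬s).
Premise 8, O(k → s), contraposes to O(¬s → ¬k); with O(¬s) we get O(¬k).
The contrapositive of premise 4 (O(d → k)) is O(¬k → ¬d), and O(¬k) is already established, so O(¬d).
The contrapositive of premise 9 (O(¬w → d)) is O(¬d → w), and O(¬d) is already established, so O(w).
Premises 2, 3, 6, 7 do not contribute to this derivation.
So O(w) holds, i.e. F(¬w). The claim follows.

Yes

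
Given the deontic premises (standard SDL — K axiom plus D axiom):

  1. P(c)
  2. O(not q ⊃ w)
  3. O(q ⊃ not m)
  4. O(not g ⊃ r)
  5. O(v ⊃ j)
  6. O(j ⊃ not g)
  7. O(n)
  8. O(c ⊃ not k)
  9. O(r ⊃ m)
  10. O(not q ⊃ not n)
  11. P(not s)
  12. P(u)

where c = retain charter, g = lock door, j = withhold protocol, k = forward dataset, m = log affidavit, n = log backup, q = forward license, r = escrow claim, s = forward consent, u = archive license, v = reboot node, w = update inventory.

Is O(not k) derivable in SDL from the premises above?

Premise 8 is O(c ⊃ not k), but O(c) is not derivable from the premises (the permission P(c) asserts only not O(not c), not O(c)), so it does not yield O(not k).
No other premise forces O(not k). An ideal world satisfying every premise can still have not k false, so O(not k) is not derivable.

No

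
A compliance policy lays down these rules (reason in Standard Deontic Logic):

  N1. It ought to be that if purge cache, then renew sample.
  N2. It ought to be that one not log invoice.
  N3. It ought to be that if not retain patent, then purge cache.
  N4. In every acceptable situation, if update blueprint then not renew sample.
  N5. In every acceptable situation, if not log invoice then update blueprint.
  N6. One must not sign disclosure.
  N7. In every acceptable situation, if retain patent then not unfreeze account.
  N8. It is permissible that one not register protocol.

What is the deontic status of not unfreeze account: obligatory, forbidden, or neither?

Premise 2 states O(¬log_invoice) outright.
From O(¬log_invoice) and premise 5, O(¬log_invoice → update_blueprint), we obtain O(update_blueprint).
Applying K to premise 4 (O(update_blueprint → ¬renew_sample)) and O(update_blueprint) yields O(¬renew_sample).
The contrapositive of premise 1 (O(purge_cache → renew_sample)) is O(¬renew_sample → ¬purge_cache), and O(¬renew_sample) is already established, so O(¬purge_cache).
Premise 3, O(¬retain_patent → purge_cache), contraposes to O(¬purge_cache → retain_patent); with O(¬purge_cache) we get O(retain_patent).
With premise 7, O(retain_patent → ¬unfreeze_account), the K-axiom yields O(¬unfreeze_account).
Premises 6, 8 do not contribute to this derivation.
Hence ¬unfreeze_account is obligatory.

Obligatory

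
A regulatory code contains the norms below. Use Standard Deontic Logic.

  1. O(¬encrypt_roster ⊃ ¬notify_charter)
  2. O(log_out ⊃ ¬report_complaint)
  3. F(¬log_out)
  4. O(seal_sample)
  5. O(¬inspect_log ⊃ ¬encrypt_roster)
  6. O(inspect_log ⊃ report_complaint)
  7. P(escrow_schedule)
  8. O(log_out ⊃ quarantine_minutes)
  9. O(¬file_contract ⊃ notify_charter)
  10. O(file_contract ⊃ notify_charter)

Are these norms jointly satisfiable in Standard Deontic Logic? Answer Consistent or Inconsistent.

Inconsistent

Premises 9 and 10 cover both cases: O(¬file_contract ⊃ notify_charter) and O(file_contract ⊃ notify_charter). Since ¬file_contract ∨ file_contract is a tautology, O(notify_charter) follows.
Premise 1 is O(¬encrypt_roster ⊃ ¬notify_charter); contrapositively O(notify_charter ⊃ encrypt_roster). Since O(notify_charter) holds, K gives O(encrypt_roster).
The contrapositive of premise 5 (O(¬inspect_log ⊃ ¬encrypt_roster)) is O(encrypt_roster ⊃ inspect_log), and O(encrypt_roster) is already established, so O(inspect_log).
Premise 6 is O(inspect_log ⊃ report_complaint); since O(inspect_log), deontic closure gives O(report_complaint).
Premise 2 is O(log_out ⊃ ¬report_complaint); contrapositively O(report_complaint ⊃ ¬log_out). Since O(report_complaint) holds, K gives O(¬log_out).
Yet premise 3 is F(¬log_out), i.e. O(log_out).
We now have both O(¬log_out) and O(log_out) — log_out is simultaneously obligatory and forbidden, violating the D-axiom.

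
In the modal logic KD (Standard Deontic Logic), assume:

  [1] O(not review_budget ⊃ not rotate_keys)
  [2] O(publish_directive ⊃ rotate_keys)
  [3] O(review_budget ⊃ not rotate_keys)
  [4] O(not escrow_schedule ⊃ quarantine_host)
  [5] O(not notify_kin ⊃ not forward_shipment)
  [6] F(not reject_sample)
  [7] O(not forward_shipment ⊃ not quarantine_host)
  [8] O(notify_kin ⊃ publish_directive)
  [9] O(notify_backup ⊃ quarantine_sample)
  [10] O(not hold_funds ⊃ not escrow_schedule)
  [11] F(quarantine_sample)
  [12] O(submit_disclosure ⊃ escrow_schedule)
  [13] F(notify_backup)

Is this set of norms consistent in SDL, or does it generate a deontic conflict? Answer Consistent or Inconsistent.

Consistent

Premise 9 is O(notify_backup ⊃ quarantine_sample), but O(notify_backup) is not derivable from the premises, so it does not yield O(quarantine_sample).
So O(quarantine_sample) is not derivable, and the apparent clash with O(not quarantine_sample) does not arise.
A world satisfying every obligation exists (e.g. escrow_schedule=true, forward_shipment=false, hold_funds=true, notify_backup=false, notify_kin=false, publish_directive=false, quarantine_host=false, quarantine_sample=false, reject_sample=true, review_budget=false, rotate_keys=false, submit_disclosure=false); no atom is both obligatory and forbidden, so the set is consistent.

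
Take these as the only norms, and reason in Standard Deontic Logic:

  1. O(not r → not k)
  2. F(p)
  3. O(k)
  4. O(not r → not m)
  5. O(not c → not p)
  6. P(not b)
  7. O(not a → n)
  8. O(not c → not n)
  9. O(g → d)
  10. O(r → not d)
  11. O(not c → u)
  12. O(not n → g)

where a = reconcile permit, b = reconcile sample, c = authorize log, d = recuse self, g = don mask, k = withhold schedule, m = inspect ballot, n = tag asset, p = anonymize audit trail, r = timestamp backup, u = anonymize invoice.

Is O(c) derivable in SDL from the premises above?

Premise 3 states O(k) outright.
Premise 1, O(not r → not k), contraposes to O(k → r); with O(k) we get O(r).
Applying K to premise 10 (O(r → not d)) and O(r) yields O(not d).
The contrapositive of premise 9 (O(g → d)) is O(not d → not g), and O(not d) is already established, so O(not g).
Premise 12 is O(not n → g); contrapositively O(not g → n). Since O(not g) holds, K gives O(n).
The contrapositive of premise 8 (O(not c → not n)) is O(n → c), and O(n) is already established, so O(c).
Premises 2, 4, 5, 6, 7, 11 do not contribute to this derivation.
So O(c) follows.

Yes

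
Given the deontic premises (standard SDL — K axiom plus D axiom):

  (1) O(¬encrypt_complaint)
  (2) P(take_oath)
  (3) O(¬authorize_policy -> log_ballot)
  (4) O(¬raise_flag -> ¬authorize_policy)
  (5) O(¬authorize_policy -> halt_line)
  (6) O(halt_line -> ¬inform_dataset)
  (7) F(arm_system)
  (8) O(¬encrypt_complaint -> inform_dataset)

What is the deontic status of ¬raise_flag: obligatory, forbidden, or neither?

Forbidden

Premise 1 gives O(¬encrypt_complaint).
From O(¬encrypt_complaint) and premise 8, O(¬encrypt_complaint -> inform_dataset), we obtain O(inform_dataset).
Premise 6, O(halt_line -> ¬inform_dataset), contraposes to O(inform_dataset -> ¬halt_line); with O(inform_dataset) we get O(¬halt_line).
Premise 5 is O(¬authorize_policy -> halt_line); contrapositively O(¬halt_line -> authorize_policy). Since O(¬halt_line) holds, K gives O(authorize_policy).
Premise 4 is O(¬raise_flag -> ¬authorize_policy); contrapositively O(authorize_policy -> raise_flag). Since O(authorize_policy) holds, K gives O(raise_flag).
Premises 2, 3, 7 do not contribute to this derivation.
Thus O(raise_flag), which is F(¬raise_flag): ¬raise_flag is forbidden.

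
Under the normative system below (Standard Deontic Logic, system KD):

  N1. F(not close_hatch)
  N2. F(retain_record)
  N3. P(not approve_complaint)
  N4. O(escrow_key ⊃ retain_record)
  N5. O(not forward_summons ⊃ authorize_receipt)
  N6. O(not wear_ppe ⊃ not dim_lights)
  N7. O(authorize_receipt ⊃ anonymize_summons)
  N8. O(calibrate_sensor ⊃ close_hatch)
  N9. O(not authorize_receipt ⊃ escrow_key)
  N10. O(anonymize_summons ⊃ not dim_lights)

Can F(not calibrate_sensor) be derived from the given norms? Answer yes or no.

No

Premise 8 is O(calibrate_sensor ⊃ close_hatch); even if O(close_hatch) held, inferring O(calibrate_sensor) would be affirming the consequent — invalid.
No other premise forces O(calibrate_sensor). An ideal world satisfying every premise can still have not calibrate_sensor true, so F(not calibrate_sensor) is not derivable.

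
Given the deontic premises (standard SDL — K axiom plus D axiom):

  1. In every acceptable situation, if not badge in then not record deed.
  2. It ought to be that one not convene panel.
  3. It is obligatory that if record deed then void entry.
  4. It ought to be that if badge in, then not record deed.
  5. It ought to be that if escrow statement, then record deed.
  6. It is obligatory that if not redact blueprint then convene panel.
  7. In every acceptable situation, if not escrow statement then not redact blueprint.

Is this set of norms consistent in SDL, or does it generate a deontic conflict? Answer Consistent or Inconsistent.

Premises 1 and 4 are O(¬badge_in → ¬record_deed) and O(badge_in → ¬record_deed); every ideal world satisfies ¬badge_in or badge_in, so in either case ¬record_deed holds — hence O(¬record_deed).
The contrapositive of premise 5 (O(escrow_statement → record_deed)) is O(¬record_deed → ¬escrow_statement), and O(¬record_deed) is already established, so O(¬escrow_statement).
Premise 7 is O(¬escrow_statement → ¬redact_blueprint); since O(¬escrow_statement), deontic closure gives O(¬redact_blueprint).
Applying K to premise 6 (O(¬redact_blueprint → convene_panel)) and O(¬redact_blueprint) yields O(convene_panel).
Yet premise 2 states O(¬convene_panel).
We now have both O(convene_panel) and O(¬convene_panel) — convene_panel is simultaneously obligatory and forbidden, violating the D-axiom.

Inconsistent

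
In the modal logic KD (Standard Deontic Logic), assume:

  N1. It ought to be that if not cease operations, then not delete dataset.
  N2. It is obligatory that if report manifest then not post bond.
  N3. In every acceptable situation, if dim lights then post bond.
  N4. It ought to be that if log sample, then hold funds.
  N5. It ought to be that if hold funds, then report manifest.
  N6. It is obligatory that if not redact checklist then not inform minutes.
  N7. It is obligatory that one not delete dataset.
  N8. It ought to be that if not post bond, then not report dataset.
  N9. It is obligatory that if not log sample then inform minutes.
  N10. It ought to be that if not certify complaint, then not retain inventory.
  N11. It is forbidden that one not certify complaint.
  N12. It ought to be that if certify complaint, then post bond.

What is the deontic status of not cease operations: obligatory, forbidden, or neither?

Premise 1 is O(¬cease_operations → ¬delete_dataset); even if O(¬delete_dataset) held, inferring O(¬cease_operations) would be affirming the consequent — invalid.
No premise or chain of K-axiom applications forces O(¬cease_operations), and none forces O(cease_operations). So ¬cease_operations is neither obligatory nor forbidden under these norms.

Neither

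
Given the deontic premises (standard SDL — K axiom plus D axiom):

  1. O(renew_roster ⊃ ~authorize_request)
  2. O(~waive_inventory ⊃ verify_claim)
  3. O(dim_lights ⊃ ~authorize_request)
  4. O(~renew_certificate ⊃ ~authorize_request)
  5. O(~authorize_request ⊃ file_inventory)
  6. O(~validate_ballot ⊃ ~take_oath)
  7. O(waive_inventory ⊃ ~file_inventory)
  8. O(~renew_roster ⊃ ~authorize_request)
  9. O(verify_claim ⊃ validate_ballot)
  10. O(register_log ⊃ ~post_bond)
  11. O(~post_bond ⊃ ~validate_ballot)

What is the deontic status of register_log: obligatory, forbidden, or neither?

Premises 8 and 1 cover both cases: O(~renew_roster ⊃ ~authorize_request) and O(renew_roster ⊃ ~authorize_request). Since ~renew_roster ∨ renew_roster is a tautology, O(~authorize_request) follows.
Applying K to premise 5 (O(~authorize_request ⊃ file_inventory)) and O(~authorize_request) yields O(file_inventory).
Premise 7 is O(waive_inventory ⊃ ~file_inventory); contrapositively O(file_inventory ⊃ ~waive_inventory). Since O(file_inventory) holds, K gives O(~waive_inventory).
From O(~waive_inventory) and premise 2, O(~waive_inventory ⊃ verify_claim), we obtain O(verify_claim).
Applying K to premise 9 (O(verify_claim ⊃ validate_ballot)) and O(verify_claim) yields O(validate_ballot).
Premise 11, O(~post_bond ⊃ ~validate_ballot), contraposes to O(validate_ballot ⊃ post_bond); with O(validate_ballot) we get O(post_bond).
Premise 10 is O(register_log ⊃ ~post_bond); contrapositively O(post_bond ⊃ ~register_log). Since O(post_bond) holds, K gives O(~register_log).
Premises 3, 4, 6 do not contribute to this derivation.
Thus O(~register_log), which is F(register_log): register_log is forbidden.

Forbidden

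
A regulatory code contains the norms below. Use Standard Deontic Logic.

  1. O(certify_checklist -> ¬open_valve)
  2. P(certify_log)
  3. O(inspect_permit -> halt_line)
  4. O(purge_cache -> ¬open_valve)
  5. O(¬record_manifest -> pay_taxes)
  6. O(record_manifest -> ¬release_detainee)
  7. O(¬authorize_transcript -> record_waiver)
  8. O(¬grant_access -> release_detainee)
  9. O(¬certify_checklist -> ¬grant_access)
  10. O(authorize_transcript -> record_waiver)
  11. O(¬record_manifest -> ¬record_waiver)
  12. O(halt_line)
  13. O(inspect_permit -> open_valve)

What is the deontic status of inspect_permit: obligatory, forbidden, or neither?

Forbidden

By case analysis on ¬authorize_transcript: premise 7 gives O(¬authorize_transcript -> record_waiver) and premise 10 gives O(authorize_transcript -> record_waiver), so O(record_waiver) either way.
The contrapositive of premise 11 (O(¬record_manifest -> ¬record_waiver)) is O(record_waiver -> record_manifest), and O(record_waiver) is already established, so O(record_manifest).
With premise 6, O(record_manifest -> ¬release_detainee), the K-axiom yields O(¬release_detainee).
Premise 8, O(¬grant_access -> release_detainee), contraposes to O(¬release_detainee -> grant_access); with O(¬release_detainee) we get O(grant_access).
Premise 9 is O(¬certify_checklist -> ¬grant_access); contrapositively O(grant_access -> certify_checklist). Since O(grant_access) holds, K gives O(certify_checklist).
From O(certify_checklist) and premise 1, O(certify_checklist -> ¬open_valve), we obtain O(¬open_valve).
The contrapositive of premise 13 (O(inspect_permit -> open_valve)) is O(¬open_valve -> ¬inspect_permit), and O(¬open_valve) is already established, so O(¬inspect_permit).
Premises 2, 3, 4, 5, 12 do not contribute to this derivation.
Thus O(¬inspect_permit), which is F(inspect_permit): inspect_permit is forbidden.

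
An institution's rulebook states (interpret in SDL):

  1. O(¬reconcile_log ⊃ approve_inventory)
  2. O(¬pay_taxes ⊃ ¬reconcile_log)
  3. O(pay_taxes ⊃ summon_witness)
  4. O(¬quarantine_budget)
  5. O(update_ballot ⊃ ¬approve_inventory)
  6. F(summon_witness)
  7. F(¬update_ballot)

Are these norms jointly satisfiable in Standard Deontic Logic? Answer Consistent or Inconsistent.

Premise 7, F(¬update_ballot), is equivalent to O(update_ballot).
From O(update_ballot) and premise 5, O(update_ballot ⊃ ¬approve_inventory), we obtain O(¬approve_inventory).
Premise 1, O(¬reconcile_log ⊃ approve_inventory), contraposes to O(¬approve_inventory ⊃ reconcile_log); with O(¬approve_inventory) we get O(reconcile_log).
The contrapositive of premise 2 (O(¬pay_taxes ⊃ ¬reconcile_log)) is O(reconcile_log ⊃ pay_taxes), and O(reconcile_log) is already established, so O(pay_taxes).
With premise 3, O(pay_taxes ⊃ summon_witness), the K-axiom yields O(summon_witness).
However, F(summon_witness) at premise 6 amounts to O(¬summon_witness).
We now have both O(summon_witness) and O(¬summon_witness) — summon_witness is simultaneously obligatory and forbidden, violating the D-axiom.

Inconsistent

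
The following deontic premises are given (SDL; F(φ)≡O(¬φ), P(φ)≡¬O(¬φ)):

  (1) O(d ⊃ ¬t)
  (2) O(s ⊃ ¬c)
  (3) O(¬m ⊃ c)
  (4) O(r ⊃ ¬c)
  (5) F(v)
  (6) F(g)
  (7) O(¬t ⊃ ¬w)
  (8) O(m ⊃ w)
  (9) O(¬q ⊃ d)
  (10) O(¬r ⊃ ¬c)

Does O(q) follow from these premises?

Yes

By case analysis on ¬r: premise 10 gives O(¬r ⊃ ¬c) and premise 4 gives O(r ⊃ ¬c), so O(¬c) either way.
Premise 3 is O(¬m ⊃ c); contrapositively O(¬c ⊃ m). Since O(¬c) holds, K gives O(m).
With premise 8, O(m ⊃ w), the K-axiom yields O(w).
The contrapositive of premise 7 (O(¬t ⊃ ¬w)) is O(w ⊃ t), and O(w) is already established, so O(t).
Premise 1 is O(d ⊃ ¬t); contrapositively O(t ⊃ ¬d). Since O(t) holds, K gives O(¬d).
Premise 9, O(¬q ⊃ d), contraposes to O(¬d ⊃ q); with O(¬d) we get O(q).
Premises 2, 5, 6 do not contribute to this derivation.
So O(q) follows.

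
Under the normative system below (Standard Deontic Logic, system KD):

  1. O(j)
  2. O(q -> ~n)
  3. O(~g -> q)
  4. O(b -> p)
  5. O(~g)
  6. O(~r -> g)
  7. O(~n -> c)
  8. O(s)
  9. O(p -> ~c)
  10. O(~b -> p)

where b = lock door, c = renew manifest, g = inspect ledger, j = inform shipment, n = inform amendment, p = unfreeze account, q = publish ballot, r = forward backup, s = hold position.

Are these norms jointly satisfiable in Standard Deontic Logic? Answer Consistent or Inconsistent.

Inconsistent

Premises 4 and 10 cover both cases: O(b -> p) and O(~b -> p). Since b ∨ ~b is a tautology, O(p) follows.
Applying K to premise 9 (O(p -> ~c)) and O(p) yields O(~c).
The contrapositive of premise 7 (O(~n -> c)) is O(~c -> n), and O(~c) is already established, so O(n).
Premise 2 is O(q -> ~n); contrapositively O(n -> ~q). Since O(n) holds, K gives O(~q).
The contrapositive of premise 3 (O(~g -> q)) is O(~q -> g), and O(~q) is already established, so O(g).
However, premise 5 gives O(~g).
We now have both O(g) and O(~g) — g is simultaneously obligatory and forbidden, violating the D-axiom.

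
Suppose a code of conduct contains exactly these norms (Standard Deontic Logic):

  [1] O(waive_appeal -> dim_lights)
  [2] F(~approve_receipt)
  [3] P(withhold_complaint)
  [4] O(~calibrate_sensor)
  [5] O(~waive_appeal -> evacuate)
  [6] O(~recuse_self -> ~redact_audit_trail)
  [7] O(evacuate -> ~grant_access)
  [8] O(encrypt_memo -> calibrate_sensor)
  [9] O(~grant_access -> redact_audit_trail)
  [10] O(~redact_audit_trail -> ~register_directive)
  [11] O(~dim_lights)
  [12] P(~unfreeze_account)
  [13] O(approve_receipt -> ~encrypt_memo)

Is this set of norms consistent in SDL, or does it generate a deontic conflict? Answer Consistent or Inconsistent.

Premise 8 is O(encrypt_memo -> calibrate_sensor), but O(encrypt_memo) is not derivable from the premises, so it does not yield O(calibrate_sensor).
So O(calibrate_sensor) is not derivable, and the apparent clash with O(~calibrate_sensor) does not arise.
A world satisfying every obligation exists (e.g. approve_receipt=true, calibrate_sensor=false, dim_lights=false, encrypt_memo=false, evacuate=true, grant_access=false, recuse_self=true, redact_audit_trail=true, register_directive=false, unfreeze_account=false, waive_appeal=false, withhold_complaint=false); no atom is both obligatory and forbidden, so the set is consistent.

Consistent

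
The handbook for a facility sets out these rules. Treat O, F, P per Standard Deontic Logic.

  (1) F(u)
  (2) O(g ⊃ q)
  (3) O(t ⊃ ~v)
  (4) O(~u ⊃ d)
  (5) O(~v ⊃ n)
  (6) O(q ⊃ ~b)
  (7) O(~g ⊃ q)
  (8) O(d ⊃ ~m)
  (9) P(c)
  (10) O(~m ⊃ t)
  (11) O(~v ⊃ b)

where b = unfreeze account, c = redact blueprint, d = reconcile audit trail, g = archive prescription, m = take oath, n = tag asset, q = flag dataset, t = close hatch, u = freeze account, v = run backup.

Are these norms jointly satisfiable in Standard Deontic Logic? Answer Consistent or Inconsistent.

By case analysis on g: premise 2 gives O(g ⊃ q) and premise 7 gives O(~g ⊃ q), so O(q) either way.
From O(q) and premise 6, O(q ⊃ ~b), we obtain O(~b).
Premise 11, O(~v ⊃ b), contraposes to O(~b ⊃ v); with O(~b) we get O(v).
The contrapositive of premise 3 (O(t ⊃ ~v)) is O(v ⊃ ~t), and O(v) is already established, so O(~t).
Premise 10 is O(~m ⊃ t); contrapositively O(~t ⊃ m). Since O(~t) holds, K gives O(m).
The contrapositive of premise 8 (O(d ⊃ ~m)) is O(m ⊃ ~d), and O(m) is already established, so O(~d).
Premise 4, O(~u ⊃ d), contraposes to O(~d ⊃ u); with O(~d) we get O(u).
But premise 1, F(u), means O(~u).
We now have both O(u) and O(~u) — u is simultaneously obligatory and forbidden, violating the D-axiom.

Inconsistent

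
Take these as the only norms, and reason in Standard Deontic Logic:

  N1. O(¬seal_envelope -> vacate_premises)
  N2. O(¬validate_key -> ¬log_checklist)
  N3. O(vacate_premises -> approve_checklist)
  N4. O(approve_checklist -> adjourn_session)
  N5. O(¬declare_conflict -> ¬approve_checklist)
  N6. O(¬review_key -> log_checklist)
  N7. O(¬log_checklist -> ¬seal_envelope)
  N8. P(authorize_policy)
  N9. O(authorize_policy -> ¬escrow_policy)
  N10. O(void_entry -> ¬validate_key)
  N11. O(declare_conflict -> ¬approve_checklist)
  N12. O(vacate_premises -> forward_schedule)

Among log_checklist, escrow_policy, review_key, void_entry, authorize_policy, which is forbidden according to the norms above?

void_entry

Premises 11 and 5 are O(declare_conflict -> ¬approve_checklist) and O(¬declare_conflict -> ¬approve_checklist); every ideal world satisfies declare_conflict or ¬declare_conflict, so in either case ¬approve_checklist holds — hence O(¬approve_checklist).
The contrapositive of premise 3 (O(vacate_premises -> approve_checklist)) is O(¬approve_checklist -> ¬vacate_premises), and O(¬approve_checklist) is already established, so O(¬vacate_premises).
Premise 1 is O(¬seal_envelope -> vacate_premises); contrapositively O(¬vacate_premises -> seal_envelope). Since O(¬vacate_premises) holds, K gives O(seal_envelope).
The contrapositive of premise 7 (O(¬log_checklist -> ¬seal_envelope)) is O(seal_envelope -> log_checklist), and O(seal_envelope) is already established, so O(log_checklist).
Premise 2, O(¬validate_key -> ¬log_checklist), contraposes to O(log_checklist -> validate_key); with O(log_checklist) we get O(validate_key).
Premise 10, O(void_entry -> ¬validate_key), contraposes to O(validate_key -> ¬void_entry); with O(validate_key) we get O(¬void_entry).
So O(¬void_entry) holds, i.e. void_entry is forbidden. None of the other listed options is forbidden under the premises.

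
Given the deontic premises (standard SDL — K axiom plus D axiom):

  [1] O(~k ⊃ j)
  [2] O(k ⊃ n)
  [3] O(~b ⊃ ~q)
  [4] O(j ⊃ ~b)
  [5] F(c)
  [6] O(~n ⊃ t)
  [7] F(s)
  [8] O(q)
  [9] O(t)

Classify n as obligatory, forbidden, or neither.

Obligatory

From premise 8 we have O(q).
The contrapositive of premise 3 (O(~b ⊃ ~q)) is O(q ⊃ b), and O(q) is already established, so O(b).
Premise 4, O(j ⊃ ~b), contraposes to O(b ⊃ ~j); with O(b) we get O(~j).
The contrapositive of premise 1 (O(~k ⊃ j)) is O(~j ⊃ k), and O(~j) is already established, so O(k).
From O(k) and premise 2, O(k ⊃ n), we obtain O(n).
Premises 5, 6, 7, 9 do not contribute to this derivation.
Hence n is obligatory.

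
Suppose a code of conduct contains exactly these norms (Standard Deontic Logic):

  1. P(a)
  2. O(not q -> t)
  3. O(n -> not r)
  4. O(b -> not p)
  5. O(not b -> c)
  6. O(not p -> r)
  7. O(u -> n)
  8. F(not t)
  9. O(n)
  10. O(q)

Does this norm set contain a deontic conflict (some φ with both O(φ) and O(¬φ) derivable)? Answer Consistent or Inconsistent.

Consistent

Premise 2 is O(not q -> t); even if O(t) held, inferring O(not q) would be affirming the consequent — invalid.
So O(not q) is not derivable, and the apparent clash with O(q) does not arise.
A world satisfying every obligation exists (e.g. a=false, b=false, c=true, n=true, p=true, q=true, r=false, t=true, u=false); no atom is both obligatory and forbidden, so the set is consistent.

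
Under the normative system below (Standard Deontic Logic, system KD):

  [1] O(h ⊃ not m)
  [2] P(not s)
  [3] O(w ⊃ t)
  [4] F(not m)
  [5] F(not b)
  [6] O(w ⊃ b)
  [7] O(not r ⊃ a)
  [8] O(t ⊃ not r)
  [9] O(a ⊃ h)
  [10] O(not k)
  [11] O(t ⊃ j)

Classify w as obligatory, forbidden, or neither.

Premise 4, F(not m), is equivalent to O(m).
Premise 1, O(h ⊃ not m), contraposes to O(m ⊃ not h); with O(m) we get O(not h).
The contrapositive of premise 9 (O(a ⊃ h)) is O(not h ⊃ not a), and O(not h) is already established, so O(not a).
The contrapositive of premise 7 (O(not r ⊃ a)) is O(not a ⊃ r), and O(not a) is already established, so O(r).
The contrapositive of premise 8 (O(t ⊃ not r)) is O(r ⊃ not t), and O(r) is already established, so O(not t).
The contrapositive of premise 3 (O(w ⊃ t)) is O(not t ⊃ not w), and O(not t) is already established, so O(not w).
Premises 2, 5, 6, 10, 11 do not contribute to this derivation.
Thus O(not w), which is F(w): w is forbidden.

Forbidden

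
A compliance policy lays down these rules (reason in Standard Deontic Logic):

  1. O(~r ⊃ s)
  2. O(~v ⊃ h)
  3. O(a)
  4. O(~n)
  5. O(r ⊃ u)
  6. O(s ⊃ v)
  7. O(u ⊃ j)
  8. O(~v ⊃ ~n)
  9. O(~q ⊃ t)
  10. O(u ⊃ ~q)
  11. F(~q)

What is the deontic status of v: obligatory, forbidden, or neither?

Premise 11, F(~q), is equivalent to O(q).
The contrapositive of premise 10 (O(u ⊃ ~q)) is O(q ⊃ ~u), and O(q) is already established, so O(~u).
Premise 5, O(r ⊃ u), contraposes to O(~u ⊃ ~r); with O(~u) we get O(~r).
With premise 1, O(~r ⊃ s), the K-axiom yields O(s).
Premise 6 is O(s ⊃ v); since O(s), deontic closure gives O(v).
Premises 2, 3, 4, 7, 8, 9 do not contribute to this derivation.
Hence v is obligatory.

Obligatory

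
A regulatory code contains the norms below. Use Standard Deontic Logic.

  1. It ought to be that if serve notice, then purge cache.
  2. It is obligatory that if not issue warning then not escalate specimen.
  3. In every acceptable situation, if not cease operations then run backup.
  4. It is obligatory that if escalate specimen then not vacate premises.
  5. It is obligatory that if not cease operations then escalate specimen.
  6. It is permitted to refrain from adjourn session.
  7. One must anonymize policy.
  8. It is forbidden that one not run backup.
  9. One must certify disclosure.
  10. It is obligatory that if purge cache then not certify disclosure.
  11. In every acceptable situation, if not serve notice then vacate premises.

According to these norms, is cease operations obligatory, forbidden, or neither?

Premise 9 states O(certify_disclosure) outright.
The contrapositive of premise 10 (O(purge_cache → ¬certify_disclosure)) is O(certify_disclosure → ¬purge_cache), and O(certify_disclosure) is already established, so O(¬purge_cache).
Premise 1 is O(serve_notice → purge_cache); contrapositively O(¬purge_cache → ¬serve_notice). Since O(¬purge_cache) holds, K gives O(¬serve_notice).
From O(¬serve_notice) and premise 11, O(¬serve_notice → vacate_premises), we obtain O(vacate_premises).
Premise 4, O(escalate_specimen → ¬vacate_premises), contraposes to O(vacate_premises → ¬escalate_specimen); with O(vacate_premises) we get O(¬escalate_specimen).
Premise 5, O(¬cease_operations → escalate_specimen), contraposes to O(¬escalate_specimen → cease_operations); with O(¬escalate_specimen) we get O(cease_operations).
Premises 2, 3, 6, 7, 8 do not contribute to this derivation.
Hence cease_operations is obligatory.

Obligatory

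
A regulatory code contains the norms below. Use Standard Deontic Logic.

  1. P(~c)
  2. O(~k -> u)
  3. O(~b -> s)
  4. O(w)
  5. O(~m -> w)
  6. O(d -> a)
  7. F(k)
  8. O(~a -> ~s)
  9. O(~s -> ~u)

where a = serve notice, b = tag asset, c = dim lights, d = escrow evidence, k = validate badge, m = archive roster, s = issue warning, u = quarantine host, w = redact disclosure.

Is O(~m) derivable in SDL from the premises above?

Premise 5 is O(~m -> w); even if O(w) held, inferring O(~m) would be affirming the consequent — invalid.
No other premise forces O(~m). An ideal world satisfying every premise can still have ~m false, so O(~m) is not derivable.

No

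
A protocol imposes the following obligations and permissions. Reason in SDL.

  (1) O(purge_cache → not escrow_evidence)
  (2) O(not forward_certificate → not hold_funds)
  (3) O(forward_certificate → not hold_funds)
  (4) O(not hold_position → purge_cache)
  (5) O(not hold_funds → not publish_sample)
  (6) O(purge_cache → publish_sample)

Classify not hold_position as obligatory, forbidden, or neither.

Forbidden

Premises 2 and 3 cover both cases: O(not forward_certificate → not hold_funds) and O(forward_certificate → not hold_funds). Since not forward_certificate ∨ forward_certificate is a tautology, O(not hold_funds) follows.
From O(not hold_funds) and premise 5, O(not hold_funds → not publish_sample), we obtain O(not publish_sample).
The contrapositive of premise 6 (O(purge_cache → publish_sample)) is O(not publish_sample → not purge_cache), and O(not publish_sample) is already established, so O(not purge_cache).
The contrapositive of premise 4 (O(not hold_position → purge_cache)) is O(not purge_cache → hold_position), and O(not purge_cache) is already established, so O(hold_position).
Premise 1 does not contribute to this derivation.
Thus O(hold_position), which is F(not hold_position): not hold_position is forbidden.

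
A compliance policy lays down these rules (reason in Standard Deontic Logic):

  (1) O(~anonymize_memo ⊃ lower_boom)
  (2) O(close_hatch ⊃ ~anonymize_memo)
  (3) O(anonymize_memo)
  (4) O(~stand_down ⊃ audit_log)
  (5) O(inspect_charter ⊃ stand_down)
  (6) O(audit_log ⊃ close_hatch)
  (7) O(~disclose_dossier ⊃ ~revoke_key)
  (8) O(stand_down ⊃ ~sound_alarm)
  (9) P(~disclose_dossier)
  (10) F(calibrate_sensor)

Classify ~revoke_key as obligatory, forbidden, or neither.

Neither

Premise 7 is O(~disclose_dossier ⊃ ~revoke_key), but O(~disclose_dossier) is not derivable from the premises (the permission P(~disclose_dossier) asserts only ~O(disclose_dossier), not O(~disclose_dossier)), so it does not yield O(~revoke_key).
No premise or chain of K-axiom applications forces O(~revoke_key), and none forces O(revoke_key). So ~revoke_key is neither obligatory nor forbidden under these norms.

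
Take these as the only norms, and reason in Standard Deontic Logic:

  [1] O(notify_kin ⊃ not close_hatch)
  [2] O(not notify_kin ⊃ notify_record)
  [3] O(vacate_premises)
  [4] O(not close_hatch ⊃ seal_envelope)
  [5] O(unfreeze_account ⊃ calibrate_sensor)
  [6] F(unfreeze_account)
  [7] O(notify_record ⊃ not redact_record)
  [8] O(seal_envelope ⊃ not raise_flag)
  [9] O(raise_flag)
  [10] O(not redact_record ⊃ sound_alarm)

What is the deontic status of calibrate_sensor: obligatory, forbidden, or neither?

Neither

Premise 5 is O(unfreeze_account ⊃ calibrate_sensor), but O(unfreeze_account) is not derivable from the premises, so it does not yield O(calibrate_sensor).
No premise or chain of K-axiom applications forces O(calibrate_sensor), and none forces O(not calibrate_sensor). So calibrate_sensor is neither obligatory nor forbidden under these norms.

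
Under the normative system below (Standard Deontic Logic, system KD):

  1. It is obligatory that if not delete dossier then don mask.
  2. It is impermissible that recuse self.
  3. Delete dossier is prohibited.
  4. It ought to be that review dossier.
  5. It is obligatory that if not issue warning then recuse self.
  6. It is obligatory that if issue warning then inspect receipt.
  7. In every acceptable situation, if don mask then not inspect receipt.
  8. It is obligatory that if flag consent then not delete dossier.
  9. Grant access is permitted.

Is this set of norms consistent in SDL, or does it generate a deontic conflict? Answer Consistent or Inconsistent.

Inconsistent

Premise 3, F(delete_dossier), is equivalent to O(¬delete_dossier).
Applying K to premise 1 (O(¬delete_dossier → don_mask)) and O(¬delete_dossier) yields O(don_mask).
From O(don_mask) and premise 7, O(don_mask → ¬inspect_receipt), we obtain O(¬inspect_receipt).
The contrapositive of premise 6 (O(issue_warning → inspect_receipt)) is O(¬inspect_receipt → ¬issue_warning), and O(¬inspect_receipt) is already established, so O(¬issue_warning).
With premise 5, O(¬issue_warning → recuse_self), the K-axiom yields O(recuse_self).
But premise 2, F(recuse_self), means O(¬recuse_self).
We now have both O(recuse_self) and O(¬recuse_self) — recuse_self is simultaneously obligatory and forbidden, violating the D-axiom.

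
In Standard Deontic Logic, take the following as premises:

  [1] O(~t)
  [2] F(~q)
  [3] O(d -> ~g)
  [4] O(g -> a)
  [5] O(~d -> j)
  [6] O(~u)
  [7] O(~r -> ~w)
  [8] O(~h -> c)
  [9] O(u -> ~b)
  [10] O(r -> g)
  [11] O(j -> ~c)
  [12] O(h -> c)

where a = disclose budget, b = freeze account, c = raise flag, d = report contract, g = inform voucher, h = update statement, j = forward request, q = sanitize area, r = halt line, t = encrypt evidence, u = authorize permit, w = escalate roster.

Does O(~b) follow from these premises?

No

Premise 9 is O(u -> ~b), but O(u) is not derivable from the premises, so it does not yield O(~b).
No other premise forces O(~b). An ideal world satisfying every premise can still have ~b false, so O(~b) is not derivable.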